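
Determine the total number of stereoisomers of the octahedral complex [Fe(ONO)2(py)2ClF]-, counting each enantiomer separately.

8

In an octahedral complex each vertex has one trans partner and four cis neighbours.
The distinct arrangements are (6 in all): ONO trans, py trans; ONO cis, py cis (3 arrangements, 2 chiral); ONO cis, py trans; ONO trans, py cis.
Of these, 2 lack any improper symmetry element and so occur as enantiomeric pairs, giving 6 + 2 = 8 stereoisomers in total.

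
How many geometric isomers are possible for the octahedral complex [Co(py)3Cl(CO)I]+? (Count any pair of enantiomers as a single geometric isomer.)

4

An octahedron has six vertices in three trans pairs; every non-trans pair is cis.
Working through the distinct placements yields 4 geometric isomers: py mer (3 arrangements); py fac (chiral).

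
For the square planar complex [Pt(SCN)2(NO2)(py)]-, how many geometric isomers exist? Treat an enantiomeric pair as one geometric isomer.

In a square planar complex each vertex has one trans partner and two cis neighbours.
There are 2 geometric isomers: SCN cis; SCN trans.

2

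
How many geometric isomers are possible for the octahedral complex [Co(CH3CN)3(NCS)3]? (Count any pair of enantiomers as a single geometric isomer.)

2

Working through the distinct placements yields 2 geometric isomers: CH3CN mer; CH3CN fac.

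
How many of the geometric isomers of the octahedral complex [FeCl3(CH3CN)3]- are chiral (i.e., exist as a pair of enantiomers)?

0

An octahedron has six vertices in three trans pairs; every non-trans pair is cis.
Systematic placement gives 2 geometric isomers: Cl mer; Cl fac.
Each arrangement has an internal mirror plane or centre of symmetry, so none is chiral.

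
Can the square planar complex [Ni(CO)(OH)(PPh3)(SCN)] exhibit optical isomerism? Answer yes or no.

In a square planar complex each vertex has one trans partner and two cis neighbours.
There are 3 geometric isomers: (CO/PPh3 trans, OH/SCN trans); (CO/SCN trans, OH/PPh3 trans); (CO/OH trans, PPh3/SCN trans).
Each arrangement has an internal mirror plane or centre of symmetry, so none is chiral.

no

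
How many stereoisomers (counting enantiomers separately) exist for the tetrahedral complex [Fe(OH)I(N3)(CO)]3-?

2

All four vertices of a tetrahedron are equivalent and mutually adjacent, so cis/trans isomerism cannot arise.
Only one geometric arrangement is possible; it has no improper symmetry element, so it exists as a pair of enantiomers (2 stereoisomers).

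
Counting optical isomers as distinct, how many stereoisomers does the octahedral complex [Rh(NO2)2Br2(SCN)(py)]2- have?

8

Working through the distinct placements yields 6 geometric isomers: NO2 trans, Br trans; NO2 cis, Br trans; NO2 cis, Br cis (3 arrangements, 2 chiral); NO2 trans, Br cis.
Of these, 2 lack any improper symmetry element and so occur as enantiomeric pairs, giving 6 + 2 = 8 stereoisomers in total.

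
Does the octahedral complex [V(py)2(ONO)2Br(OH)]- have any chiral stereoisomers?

yes

The six octahedral sites form three mutually perpendicular trans pairs.
There are 6 geometric isomers: py trans, ONO trans; py cis, ONO cis (3 arrangements, 2 chiral); py trans, ONO cis; py cis, ONO trans.
Of these, 2 lack any improper symmetry element and so occur as enantiomeric pairs, giving 6 + 2 = 8 stereoisomers in total.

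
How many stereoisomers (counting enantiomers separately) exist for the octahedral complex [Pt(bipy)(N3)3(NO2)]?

In an octahedral complex each vertex has one trans partner and four cis neighbours.
Each bipy is bidentate and must span two cis positions.
Working through the distinct placements yields 2 geometric isomers: N3 mer; N3 fac.
Each arrangement has an internal mirror plane or centre of symmetry, so none is chiral.

2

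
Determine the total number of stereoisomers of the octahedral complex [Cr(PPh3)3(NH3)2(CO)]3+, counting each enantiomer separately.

3

Systematic placement gives 3 geometric isomers: PPh3 mer, NH3 cis; PPh3 mer, NH3 trans; PPh3 fac, NH3 cis.
Each arrangement has an internal mirror plane or centre of symmetry, so none is chiral.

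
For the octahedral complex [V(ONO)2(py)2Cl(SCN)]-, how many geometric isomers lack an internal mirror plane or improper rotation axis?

2

An octahedron has six vertices in three trans pairs; every non-trans pair is cis.
The distinct arrangements are (6 in all): ONO cis, py trans; ONO cis, py cis (3 arrangements, 2 chiral); ONO trans, py trans; ONO trans, py cis.
Of these, 2 lack any improper symmetry element and so occur as enantiomeric pairs, giving 6 + 2 = 8 stereoisomers in total.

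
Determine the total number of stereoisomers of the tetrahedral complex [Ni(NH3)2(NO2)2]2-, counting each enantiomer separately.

In a tetrahedral complex all four positions are equivalent and every pair of ligands is adjacent — there is no cis/trans distinction.
Only one geometric arrangement is possible.

1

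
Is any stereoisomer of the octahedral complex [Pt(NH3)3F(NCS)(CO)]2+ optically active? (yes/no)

Systematic placement gives 4 geometric isomers: NH3 mer (3 arrangements); NH3 fac (chiral).
One of these lacks any improper symmetry element and so occurs as an enantiomeric pair, giving 4 + 1 = 5 stereoisomers in total.

yes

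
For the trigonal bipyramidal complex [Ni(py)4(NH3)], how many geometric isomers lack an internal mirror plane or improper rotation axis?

Working through the distinct placements yields 2 geometric isomers: NH3 axial; NH3 equatorial.
Each arrangement has an internal mirror plane or centre of symmetry, so none is chiral.

0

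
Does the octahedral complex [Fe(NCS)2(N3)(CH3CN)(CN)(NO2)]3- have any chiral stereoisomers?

An octahedron has six vertices in three trans pairs; every non-trans pair is cis.
Placing the ligands in turn and identifying arrangements related by rotation or reflection leaves 9 distinct geometric isomers.
Of these, 6 lack any improper symmetry element and so occur as enantiomeric pairs, giving 9 + 6 = 15 stereoisomers in total.

yes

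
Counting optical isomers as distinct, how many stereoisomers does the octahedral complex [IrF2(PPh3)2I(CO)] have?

8

In an octahedral complex each vertex has one trans partner and four cis neighbours.
There are 6 geometric isomers: F cis, PPh3 trans; F cis, PPh3 cis (3 arrangements, 2 chiral); F trans, PPh3 trans; F trans, PPh3 cis.
Of these, 2 lack any improper symmetry element and so occur as enantiomeric pairs, giving 6 + 2 = 8 stereoisomers in total.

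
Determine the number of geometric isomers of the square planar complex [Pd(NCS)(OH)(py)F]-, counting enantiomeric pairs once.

In a square planar complex each vertex has one trans partner and two cis neighbours.
Systematic placement gives 3 geometric isomers: (F/OH trans, NCS/py trans); (F/py trans, NCS/OH trans); (F/NCS trans, OH/py trans).

3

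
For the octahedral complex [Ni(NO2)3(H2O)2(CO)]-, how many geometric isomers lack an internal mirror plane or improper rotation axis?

There are 3 geometric isomers: NO2 mer, H2O cis; NO2 mer, H2O trans; NO2 fac, H2O cis.
Each arrangement has an internal mirror plane or centre of symmetry, so none is chiral.

0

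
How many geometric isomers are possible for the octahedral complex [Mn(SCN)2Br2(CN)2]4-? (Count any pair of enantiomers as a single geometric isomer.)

In an octahedral complex each vertex has one trans partner and four cis neighbours.
Working through the distinct placements yields 5 geometric isomers: SCN trans, Br trans, CN trans; SCN cis, Br trans, CN cis; SCN trans, Br cis, CN cis; SCN cis, Br cis, CN cis (chiral); SCN cis, Br cis, CN trans.

5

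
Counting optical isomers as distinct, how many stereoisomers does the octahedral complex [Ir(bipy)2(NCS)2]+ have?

3

Each bipy is bidentate and must span two cis positions.
The distinct arrangements are (2 in all): NCS trans; NCS cis (chiral).
One of these lacks any improper symmetry element and so occurs as an enantiomeric pair, giving 2 + 1 = 3 stereoisomers in total.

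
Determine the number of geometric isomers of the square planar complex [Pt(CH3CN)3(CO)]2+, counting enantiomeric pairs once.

1

Only one geometric arrangement is possible.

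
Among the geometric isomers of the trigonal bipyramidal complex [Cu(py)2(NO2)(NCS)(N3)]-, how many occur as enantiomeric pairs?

In a trigonal bipyramid the two axial positions differ from the three equatorial ones.
Exhaustive case analysis gives 7 geometric isomers.
Of these, 3 lack any improper symmetry element and so occur as enantiomeric pairs, giving 7 + 3 = 10 stereoisomers in total.

3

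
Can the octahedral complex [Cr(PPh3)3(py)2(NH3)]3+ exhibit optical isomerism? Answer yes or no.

no

An octahedron has six vertices in three trans pairs; every non-trans pair is cis.
The distinct arrangements are (3 in all): PPh3 mer, py trans; PPh3 fac, py cis; PPh3 mer, py cis.
Each arrangement has an internal mirror plane or centre of symmetry, so none is chiral.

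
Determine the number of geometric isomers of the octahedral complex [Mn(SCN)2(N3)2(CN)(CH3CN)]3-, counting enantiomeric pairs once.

In an octahedral complex each vertex has one trans partner and four cis neighbours.
The distinct arrangements are (6 in all): SCN trans, N3 trans; SCN cis, N3 cis (3 arrangements, 2 chiral); SCN trans, N3 cis; SCN cis, N3 trans.

6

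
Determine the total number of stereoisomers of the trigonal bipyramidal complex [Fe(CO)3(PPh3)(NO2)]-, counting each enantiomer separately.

There are 4 geometric isomers: PPh3 equatorial, NO2 equatorial; PPh3 equatorial, NO2 axial; PPh3 axial, NO2 equatorial; PPh3 axial, NO2 axial.
Each arrangement has an internal mirror plane or centre of symmetry, so none is chiral.

4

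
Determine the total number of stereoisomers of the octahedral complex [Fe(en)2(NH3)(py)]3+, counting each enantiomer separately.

In an octahedral complex each vertex has one trans partner and four cis neighbours.
Each en is bidentate and must span two cis positions.
Systematic placement gives 2 geometric isomers: NH3 and py mutually cis (chiral); NH3 and py mutually trans.
One of these lacks any improper symmetry element and so occurs as an enantiomeric pair, giving 2 + 1 = 3 stereoisomers in total.

3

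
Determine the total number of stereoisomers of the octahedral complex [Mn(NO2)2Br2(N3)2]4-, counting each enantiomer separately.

6

The six octahedral sites form three mutually perpendicular trans pairs.
The distinct arrangements are (5 in all): NO2 trans, Br trans, N3 trans; NO2 cis, Br trans, N3 cis; NO2 trans, Br cis, N3 cis; NO2 cis, Br cis, N3 cis (chiral); NO2 cis, Br cis, N3 trans.
One of these lacks any improper symmetry element and so occurs as an enantiomeric pair, giving 5 + 1 = 6 stereoisomers in total.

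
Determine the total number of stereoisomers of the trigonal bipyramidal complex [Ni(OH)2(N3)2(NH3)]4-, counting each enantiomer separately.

6

A trigonal bipyramid has two axial and three equatorial sites, which are chemically inequivalent.
Systematic enumeration (placing each ligand type in turn and discarding arrangements equivalent by rotation or reflection) gives 5 geometric isomers.
One of these lacks any improper symmetry element and so occurs as an enantiomeric pair, giving 5 + 1 = 6 stereoisomers in total.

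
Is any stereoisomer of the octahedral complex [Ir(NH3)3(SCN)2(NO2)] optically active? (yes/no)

no

An octahedron has six vertices in three trans pairs; every non-trans pair is cis.
Working through the distinct placements yields 3 geometric isomers: NH3 mer, SCN trans; NH3 mer, SCN cis; NH3 fac, SCN cis.
Each arrangement has an internal mirror plane or centre of symmetry, so none is chiral.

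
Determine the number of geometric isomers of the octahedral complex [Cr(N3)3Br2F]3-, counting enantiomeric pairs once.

In an octahedral complex each vertex has one trans partner and four cis neighbours.
There are 3 geometric isomers: N3 mer, Br trans; N3 mer, Br cis; N3 fac, Br cis.

3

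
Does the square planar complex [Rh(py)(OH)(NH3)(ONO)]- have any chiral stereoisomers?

no

A square has two trans pairs of vertices; adjacent vertices are cis.
Working through the distinct placements yields 3 geometric isomers: (NH3/ONO trans, OH/py trans); (NH3/py trans, OH/ONO trans); (NH3/OH trans, ONO/py trans).
Each arrangement has an internal mirror plane or centre of symmetry, so none is chiral.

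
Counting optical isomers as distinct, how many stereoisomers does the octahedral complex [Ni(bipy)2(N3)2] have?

3

Each bipy is bidentate and must span two cis positions.
Working through the distinct placements yields 2 geometric isomers: N3 trans; N3 cis (chiral).
One of these lacks any improper symmetry element and so occurs as an enantiomeric pair, giving 2 + 1 = 3 stereoisomers in total.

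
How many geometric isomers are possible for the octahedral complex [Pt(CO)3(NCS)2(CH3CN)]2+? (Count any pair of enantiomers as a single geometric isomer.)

3

An octahedron has six vertices in three trans pairs; every non-trans pair is cis.
Working through the distinct placements yields 3 geometric isomers: CO mer, NCS trans; CO fac, NCS cis; CO mer, NCS cis.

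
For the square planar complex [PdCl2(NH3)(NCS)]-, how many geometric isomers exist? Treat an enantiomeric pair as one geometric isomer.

2

The distinct arrangements are (2 in all): Cl cis; Cl trans.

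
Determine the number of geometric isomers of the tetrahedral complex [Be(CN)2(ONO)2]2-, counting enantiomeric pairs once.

All four vertices of a tetrahedron are equivalent and mutually adjacent, so cis/trans isomerism cannot arise.
Only one geometric arrangement is possible.

1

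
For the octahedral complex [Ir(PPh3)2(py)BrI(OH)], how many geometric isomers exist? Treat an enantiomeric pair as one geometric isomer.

9

In an octahedral complex each vertex has one trans partner and four cis neighbours.
Placing the ligands in turn and identifying arrangements related by rotation or reflection leaves 9 distinct geometric isomers.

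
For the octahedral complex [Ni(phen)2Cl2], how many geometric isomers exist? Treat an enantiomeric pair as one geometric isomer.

The six octahedral sites form three mutually perpendicular trans pairs.
Each phen is bidentate and must span two cis positions.
Systematic placement gives 2 geometric isomers: Cl trans; Cl cis (chiral).

2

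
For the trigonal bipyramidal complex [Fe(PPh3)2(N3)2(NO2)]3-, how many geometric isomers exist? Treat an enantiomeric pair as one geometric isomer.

In a trigonal bipyramid the two axial positions differ from the three equatorial ones.
Systematic enumeration (placing each ligand type in turn and discarding arrangements equivalent by rotation or reflection) gives 5 geometric isomers.

5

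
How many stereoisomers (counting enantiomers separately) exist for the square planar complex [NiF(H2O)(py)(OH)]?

In a square planar complex each vertex has one trans partner and two cis neighbours.
The distinct arrangements are (3 in all): (F/OH trans, H2O/py trans); (F/py trans, H2O/OH trans); (F/H2O trans, OH/py trans).
Each arrangement has an internal mirror plane or centre of symmetry, so none is chiral.

3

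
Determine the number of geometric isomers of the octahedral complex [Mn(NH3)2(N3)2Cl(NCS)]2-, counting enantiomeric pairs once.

The six octahedral sites form three mutually perpendicular trans pairs.
Working through the distinct placements yields 6 geometric isomers: NH3 trans, N3 cis; NH3 cis, N3 cis (3 arrangements, 2 chiral); NH3 trans, N3 trans; NH3 cis, N3 trans.

6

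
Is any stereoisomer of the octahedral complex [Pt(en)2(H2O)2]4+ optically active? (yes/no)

The six octahedral sites form three mutually perpendicular trans pairs.
Each en is bidentate and must span two cis positions.
The distinct arrangements are (2 in all): H2O trans; H2O cis (chiral).
One of these lacks any improper symmetry element and so occurs as an enantiomeric pair, giving 2 + 1 = 3 stereoisomers in total.

yes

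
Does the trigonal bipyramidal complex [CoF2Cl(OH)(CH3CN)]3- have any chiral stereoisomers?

A trigonal bipyramid has two axial and three equatorial sites, which are chemically inequivalent.
Placing the ligands in turn and identifying arrangements related by rotation or reflection leaves 7 distinct geometric isomers.
Of these, 3 lack any improper symmetry element and so occur as enantiomeric pairs, giving 7 + 3 = 10 stereoisomers in total.

yes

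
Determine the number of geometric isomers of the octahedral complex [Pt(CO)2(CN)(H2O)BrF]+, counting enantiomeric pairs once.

The six octahedral sites form three mutually perpendicular trans pairs.
Systematic enumeration (placing each ligand type in turn and discarding arrangements equivalent by rotation or reflection) gives 9 geometric isomers.

9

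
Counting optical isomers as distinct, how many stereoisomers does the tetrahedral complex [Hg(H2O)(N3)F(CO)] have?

All four vertices of a tetrahedron are equivalent and mutually adjacent, so cis/trans isomerism cannot arise.
Only one geometric arrangement is possible; it has no improper symmetry element, so it exists as a pair of enantiomers (2 stereoisomers).

2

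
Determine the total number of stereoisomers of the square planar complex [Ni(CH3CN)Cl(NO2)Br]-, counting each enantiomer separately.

3

There are 3 geometric isomers: (Br/Cl trans, CH3CN/NO2 trans); (Br/NO2 trans, CH3CN/Cl trans); (Br/CH3CN trans, Cl/NO2 trans).
Each arrangement has an internal mirror plane or centre of symmetry, so none is chiral.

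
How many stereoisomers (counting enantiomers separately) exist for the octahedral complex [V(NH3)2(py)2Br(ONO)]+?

The distinct arrangements are (6 in all): NH3 cis, py trans; NH3 cis, py cis (3 arrangements, 2 chiral); NH3 trans, py trans; NH3 trans, py cis.
Of these, 2 lack any improper symmetry element and so occur as enantiomeric pairs, giving 6 + 2 = 8 stereoisomers in total.

8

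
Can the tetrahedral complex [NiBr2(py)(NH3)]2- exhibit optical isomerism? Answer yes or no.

no

All four vertices of a tetrahedron are equivalent and mutually adjacent, so cis/trans isomerism cannot arise.
Only one geometric arrangement is possible.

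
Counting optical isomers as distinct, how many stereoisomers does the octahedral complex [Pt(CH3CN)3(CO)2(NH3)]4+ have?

3

In an octahedral complex each vertex has one trans partner and four cis neighbours.
Working through the distinct placements yields 3 geometric isomers: CH3CN mer, CO cis; CH3CN mer, CO trans; CH3CN fac, CO cis.
Each arrangement has an internal mirror plane or centre of symmetry, so none is chiral.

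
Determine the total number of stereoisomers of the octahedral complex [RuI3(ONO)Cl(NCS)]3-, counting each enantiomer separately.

5

The six octahedral sites form three mutually perpendicular trans pairs.
Systematic placement gives 4 geometric isomers: I mer (3 arrangements); I fac (chiral).
One of these lacks any improper symmetry element and so occurs as an enantiomeric pair, giving 4 + 1 = 5 stereoisomers in total.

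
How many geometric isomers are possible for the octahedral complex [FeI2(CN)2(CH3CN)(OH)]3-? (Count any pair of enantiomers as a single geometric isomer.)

The six octahedral sites form three mutually perpendicular trans pairs.
Working through the distinct placements yields 6 geometric isomers: I cis, CN cis (3 arrangements, 2 chiral); I trans, CN cis; I cis, CN trans; I trans, CN trans.

6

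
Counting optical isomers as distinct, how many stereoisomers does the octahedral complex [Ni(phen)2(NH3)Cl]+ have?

3

Each phen is bidentate and must span two cis positions.
There are 2 geometric isomers: NH3 and Cl mutually trans; NH3 and Cl mutually cis (chiral).
One of these lacks any improper symmetry element and so occurs as an enantiomeric pair, giving 2 + 1 = 3 stereoisomers in total.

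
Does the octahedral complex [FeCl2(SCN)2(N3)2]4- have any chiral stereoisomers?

The distinct arrangements are (5 in all): Cl trans, SCN trans, N3 trans; Cl trans, SCN cis, N3 cis; Cl cis, SCN trans, N3 cis; Cl cis, SCN cis, N3 cis (chiral); Cl cis, SCN cis, N3 trans.
One of these lacks any improper symmetry element and so occurs as an enantiomeric pair, giving 5 + 1 = 6 stereoisomers in total.

yes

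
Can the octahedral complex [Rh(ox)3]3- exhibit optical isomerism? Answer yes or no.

Each ox is bidentate and must span two cis positions.
Only one geometric arrangement is possible; it has no improper symmetry element, so it exists as a pair of enantiomers (2 stereoisomers).

yes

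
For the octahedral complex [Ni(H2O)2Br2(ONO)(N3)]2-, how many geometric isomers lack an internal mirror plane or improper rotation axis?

The six octahedral sites form three mutually perpendicular trans pairs.
There are 6 geometric isomers: H2O trans, Br trans; H2O cis, Br trans; H2O cis, Br cis (3 arrangements, 2 chiral); H2O trans, Br cis.
Of these, 2 lack any improper symmetry element and so occur as enantiomeric pairs, giving 6 + 2 = 8 stereoisomers in total.

2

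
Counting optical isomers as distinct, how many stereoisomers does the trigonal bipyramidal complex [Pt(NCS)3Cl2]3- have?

3

In a trigonal bipyramid the two axial positions differ from the three equatorial ones.
Systematic placement gives 3 geometric isomers: Cl both axial; Cl one axial, one equatorial; Cl both equatorial.
Each arrangement has an internal mirror plane or centre of symmetry, so none is chiral.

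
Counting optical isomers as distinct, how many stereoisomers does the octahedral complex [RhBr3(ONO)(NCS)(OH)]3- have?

5

The six octahedral sites form three mutually perpendicular trans pairs.
The distinct arrangements are (4 in all): Br mer (3 arrangements); Br fac (chiral).
One of these lacks any improper symmetry element and so occurs as an enantiomeric pair, giving 4 + 1 = 5 stereoisomers in total.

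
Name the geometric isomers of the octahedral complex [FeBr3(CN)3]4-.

Working through the distinct placements yields 2 geometric isomers: Br mer; Br fac.

fac and mer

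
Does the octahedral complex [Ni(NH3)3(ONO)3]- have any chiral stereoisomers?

no

There are 2 geometric isomers: NH3 mer; NH3 fac.
Each arrangement has an internal mirror plane or centre of symmetry, so none is chiral.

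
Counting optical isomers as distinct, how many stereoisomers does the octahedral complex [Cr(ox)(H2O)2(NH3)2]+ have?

Each ox is bidentate and must span two cis positions.
There are 3 geometric isomers: H2O trans, NH3 cis; H2O cis, NH3 cis (chiral); H2O cis, NH3 trans.
One of these lacks any improper symmetry element and so occurs as an enantiomeric pair, giving 3 + 1 = 4 stereoisomers in total.

4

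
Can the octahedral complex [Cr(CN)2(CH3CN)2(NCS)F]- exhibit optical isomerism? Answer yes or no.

In an octahedral complex each vertex has one trans partner and four cis neighbours.
Working through the distinct placements yields 6 geometric isomers: CN trans, CH3CN trans; CN cis, CH3CN trans; CN cis, CH3CN cis (3 arrangements, 2 chiral); CN trans, CH3CN cis.
Of these, 2 lack any improper symmetry element and so occur as enantiomeric pairs, giving 6 + 2 = 8 stereoisomers in total.

yes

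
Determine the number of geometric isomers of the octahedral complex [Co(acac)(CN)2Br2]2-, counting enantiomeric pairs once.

3

An octahedron has six vertices in three trans pairs; every non-trans pair is cis.
Each acac is bidentate and must span two cis positions.
Working through the distinct placements yields 3 geometric isomers: CN cis, Br trans; CN cis, Br cis (chiral); CN trans, Br cis.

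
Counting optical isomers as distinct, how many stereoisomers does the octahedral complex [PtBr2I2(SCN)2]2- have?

An octahedron has six vertices in three trans pairs; every non-trans pair is cis.
The distinct arrangements are (5 in all): Br trans, I trans, SCN trans; Br trans, I cis, SCN cis; Br cis, I cis, SCN trans; Br cis, I cis, SCN cis (chiral); Br cis, I trans, SCN cis.
One of these lacks any improper symmetry element and so occurs as an enantiomeric pair, giving 5 + 1 = 6 stereoisomers in total.

6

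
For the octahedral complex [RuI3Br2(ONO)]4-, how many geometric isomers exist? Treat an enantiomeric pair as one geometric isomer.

An octahedron has six vertices in three trans pairs; every non-trans pair is cis.
There are 3 geometric isomers: I mer, Br trans; I fac, Br cis; I mer, Br cis.

3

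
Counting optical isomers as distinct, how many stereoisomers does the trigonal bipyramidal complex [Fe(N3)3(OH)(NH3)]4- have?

4

A trigonal bipyramid has two axial and three equatorial sites, which are chemically inequivalent.
Systematic placement gives 4 geometric isomers: OH equatorial, NH3 equatorial; OH equatorial, NH3 axial; OH axial, NH3 equatorial; OH axial, NH3 axial.
Each arrangement has an internal mirror plane or centre of symmetry, so none is chiral.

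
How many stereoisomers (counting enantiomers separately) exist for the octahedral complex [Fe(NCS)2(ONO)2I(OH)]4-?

8

In an octahedral complex each vertex has one trans partner and four cis neighbours.
The distinct arrangements are (6 in all): NCS cis, ONO trans; NCS cis, ONO cis (3 arrangements, 2 chiral); NCS trans, ONO trans; NCS trans, ONO cis.
Of these, 2 lack any improper symmetry element and so occur as enantiomeric pairs, giving 6 + 2 = 8 stereoisomers in total.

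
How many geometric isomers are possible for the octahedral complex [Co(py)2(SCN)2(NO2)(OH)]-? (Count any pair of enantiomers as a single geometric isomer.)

Working through the distinct placements yields 6 geometric isomers: py trans, SCN trans; py cis, SCN cis (3 arrangements, 2 chiral); py trans, SCN cis; py cis, SCN trans.

6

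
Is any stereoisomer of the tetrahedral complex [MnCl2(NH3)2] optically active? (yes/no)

All four vertices of a tetrahedron are equivalent and mutually adjacent, so cis/trans isomerism cannot arise.
Only one geometric arrangement is possible.

no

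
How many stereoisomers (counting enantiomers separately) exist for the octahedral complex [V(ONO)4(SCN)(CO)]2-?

2

In an octahedral complex each vertex has one trans partner and four cis neighbours.
Working through the distinct placements yields 2 geometric isomers: SCN and CO mutually cis; SCN and CO mutually trans.
Each arrangement has an internal mirror plane or centre of symmetry, so none is chiral.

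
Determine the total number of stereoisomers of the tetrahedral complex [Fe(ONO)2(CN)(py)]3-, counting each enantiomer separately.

In a tetrahedral complex all four positions are equivalent and every pair of ligands is adjacent — there is no cis/trans distinction.
Only one geometric arrangement is possible.

1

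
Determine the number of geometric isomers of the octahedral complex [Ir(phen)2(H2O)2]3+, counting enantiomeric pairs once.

2

In an octahedral complex each vertex has one trans partner and four cis neighbours.
Each phen is bidentate and must span two cis positions.
Working through the distinct placements yields 2 geometric isomers: H2O trans; H2O cis (chiral).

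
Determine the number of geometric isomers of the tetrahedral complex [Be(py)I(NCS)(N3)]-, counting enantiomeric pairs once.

1

Only one geometric arrangement is possible; it has no improper symmetry element, so it exists as a pair of enantiomers (2 stereoisomers).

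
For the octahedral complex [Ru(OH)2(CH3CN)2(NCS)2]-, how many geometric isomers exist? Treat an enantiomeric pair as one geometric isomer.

An octahedron has six vertices in three trans pairs; every non-trans pair is cis.
Systematic placement gives 5 geometric isomers: OH trans, CH3CN trans, NCS trans; OH cis, CH3CN trans, NCS cis; OH trans, CH3CN cis, NCS cis; OH cis, CH3CN cis, NCS cis (chiral); OH cis, CH3CN cis, NCS trans.

5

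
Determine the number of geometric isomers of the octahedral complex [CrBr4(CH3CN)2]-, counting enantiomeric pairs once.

In an octahedral complex each vertex has one trans partner and four cis neighbours.
There are 2 geometric isomers: CH3CN trans; CH3CN cis.

2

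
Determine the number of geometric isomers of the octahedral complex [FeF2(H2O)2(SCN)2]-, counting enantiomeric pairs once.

The distinct arrangements are (5 in all): F trans, H2O trans, SCN trans; F trans, H2O cis, SCN cis; F cis, H2O cis, SCN trans; F cis, H2O cis, SCN cis (chiral); F cis, H2O trans, SCN cis.

5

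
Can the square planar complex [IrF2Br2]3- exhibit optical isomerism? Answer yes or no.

In a square planar complex each vertex has one trans partner and two cis neighbours.
Working through the distinct placements yields 2 geometric isomers: F cis; F trans.
Each arrangement has an internal mirror plane or centre of symmetry, so none is chiral.

no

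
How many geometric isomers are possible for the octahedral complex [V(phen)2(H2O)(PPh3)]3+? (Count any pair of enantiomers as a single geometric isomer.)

2

The six octahedral sites form three mutually perpendicular trans pairs.
Each phen is bidentate and must span two cis positions.
There are 2 geometric isomers: H2O and PPh3 mutually trans; H2O and PPh3 mutually cis (chiral).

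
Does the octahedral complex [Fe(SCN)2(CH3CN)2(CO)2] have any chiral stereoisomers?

yes

An octahedron has six vertices in three trans pairs; every non-trans pair is cis.
The distinct arrangements are (5 in all): SCN trans, CH3CN trans, CO trans; SCN cis, CH3CN trans, CO cis; SCN trans, CH3CN cis, CO cis; SCN cis, CH3CN cis, CO cis (chiral); SCN cis, CH3CN cis, CO trans.
One of these lacks any improper symmetry element and so occurs as an enantiomeric pair, giving 5 + 1 = 6 stereoisomers in total.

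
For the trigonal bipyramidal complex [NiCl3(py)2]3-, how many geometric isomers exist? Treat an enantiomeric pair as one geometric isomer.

In a trigonal bipyramid the two axial positions differ from the three equatorial ones.
The distinct arrangements are (3 in all): py both equatorial; py one axial, one equatorial; py both axial.

3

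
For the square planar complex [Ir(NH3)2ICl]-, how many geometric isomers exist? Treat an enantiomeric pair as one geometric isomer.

In a square planar complex each vertex has one trans partner and two cis neighbours.
Working through the distinct placements yields 2 geometric isomers: NH3 cis; NH3 trans.

2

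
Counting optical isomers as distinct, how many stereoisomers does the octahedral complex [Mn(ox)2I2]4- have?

The six octahedral sites form three mutually perpendicular trans pairs.
Each ox is bidentate and must span two cis positions.
The distinct arrangements are (2 in all): I trans; I cis (chiral).
One of these lacks any improper symmetry element and so occurs as an enantiomeric pair, giving 2 + 1 = 3 stereoisomers in total.

3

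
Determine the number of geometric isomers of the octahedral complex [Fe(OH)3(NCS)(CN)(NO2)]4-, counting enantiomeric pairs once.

In an octahedral complex each vertex has one trans partner and four cis neighbours.
Working through the distinct placements yields 4 geometric isomers: OH mer (3 arrangements); OH fac (chiral).

4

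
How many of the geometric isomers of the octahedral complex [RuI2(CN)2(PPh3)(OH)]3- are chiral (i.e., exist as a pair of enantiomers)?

An octahedron has six vertices in three trans pairs; every non-trans pair is cis.
Systematic placement gives 6 geometric isomers: I trans, CN trans; I cis, CN trans; I cis, CN cis (3 arrangements, 2 chiral); I trans, CN cis.
Of these, 2 lack any improper symmetry element and so occur as enantiomeric pairs, giving 6 + 2 = 8 stereoisomers in total.

2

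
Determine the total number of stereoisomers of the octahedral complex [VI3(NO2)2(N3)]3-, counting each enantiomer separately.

The six octahedral sites form three mutually perpendicular trans pairs.
Working through the distinct placements yields 3 geometric isomers: I mer, NO2 trans; I mer, NO2 cis; I fac, NO2 cis.
Each arrangement has an internal mirror plane or centre of symmetry, so none is chiral.

3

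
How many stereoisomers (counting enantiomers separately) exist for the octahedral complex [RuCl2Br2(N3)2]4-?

An octahedron has six vertices in three trans pairs; every non-trans pair is cis.
Working through the distinct placements yields 5 geometric isomers: Cl trans, Br trans, N3 trans; Cl cis, Br trans, N3 cis; Cl cis, Br cis, N3 trans; Cl cis, Br cis, N3 cis (chiral); Cl trans, Br cis, N3 cis.
One of these lacks any improper symmetry element and so occurs as an enantiomeric pair, giving 5 + 1 = 6 stereoisomers in total.

6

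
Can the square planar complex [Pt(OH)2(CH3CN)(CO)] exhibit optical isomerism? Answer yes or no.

A square has two trans pairs of vertices; adjacent vertices are cis.
There are 2 geometric isomers: OH cis; OH trans.
Each arrangement has an internal mirror plane or centre of symmetry, so none is chiral.

no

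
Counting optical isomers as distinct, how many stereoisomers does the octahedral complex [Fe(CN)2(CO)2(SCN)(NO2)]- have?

8

Working through the distinct placements yields 6 geometric isomers: CN trans, CO trans; CN trans, CO cis; CN cis, CO cis (3 arrangements, 2 chiral); CN cis, CO trans.
Of these, 2 lack any improper symmetry element and so occur as enantiomeric pairs, giving 6 + 2 = 8 stereoisomers in total.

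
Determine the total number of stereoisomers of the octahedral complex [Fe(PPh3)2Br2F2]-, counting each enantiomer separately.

An octahedron has six vertices in three trans pairs; every non-trans pair is cis.
Systematic placement gives 5 geometric isomers: PPh3 trans, Br trans, F trans; PPh3 cis, Br trans, F cis; PPh3 trans, Br cis, F cis; PPh3 cis, Br cis, F cis (chiral); PPh3 cis, Br cis, F trans.
One of these lacks any improper symmetry element and so occurs as an enantiomeric pair, giving 5 + 1 = 6 stereoisomers in total.

6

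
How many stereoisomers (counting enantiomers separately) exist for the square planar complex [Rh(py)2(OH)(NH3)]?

In a square planar complex each vertex has one trans partner and two cis neighbours.
The distinct arrangements are (2 in all): py cis; py trans.
Each arrangement has an internal mirror plane or centre of symmetry, so none is chiral.

2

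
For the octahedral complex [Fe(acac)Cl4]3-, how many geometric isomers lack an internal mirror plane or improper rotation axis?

In an octahedral complex each vertex has one trans partner and four cis neighbours.
Each acac is bidentate and must span two cis positions.
Only one geometric arrangement is possible.

0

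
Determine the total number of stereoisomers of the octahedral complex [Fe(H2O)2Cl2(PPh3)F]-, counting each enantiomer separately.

An octahedron has six vertices in three trans pairs; every non-trans pair is cis.
Working through the distinct placements yields 6 geometric isomers: H2O cis, Cl trans; H2O trans, Cl trans; H2O cis, Cl cis (3 arrangements, 2 chiral); H2O trans, Cl cis.
Of these, 2 lack any improper symmetry element and so occur as enantiomeric pairs, giving 6 + 2 = 8 stereoisomers in total.

8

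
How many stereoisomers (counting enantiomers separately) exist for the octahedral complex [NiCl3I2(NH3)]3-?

3

The six octahedral sites form three mutually perpendicular trans pairs.
There are 3 geometric isomers: Cl mer, I cis; Cl mer, I trans; Cl fac, I cis.
Each arrangement has an internal mirror plane or centre of symmetry, so none is chiral.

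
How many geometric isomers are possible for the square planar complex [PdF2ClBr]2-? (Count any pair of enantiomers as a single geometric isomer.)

Working through the distinct placements yields 2 geometric isomers: F cis; F trans.

2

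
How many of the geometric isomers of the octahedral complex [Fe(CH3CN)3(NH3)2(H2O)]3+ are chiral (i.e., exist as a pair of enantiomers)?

Working through the distinct placements yields 3 geometric isomers: CH3CN mer, NH3 trans; CH3CN mer, NH3 cis; CH3CN fac, NH3 cis.
Each arrangement has an internal mirror plane or centre of symmetry, so none is chiral.

0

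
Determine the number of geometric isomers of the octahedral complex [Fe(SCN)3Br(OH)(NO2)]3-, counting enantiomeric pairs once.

An octahedron has six vertices in three trans pairs; every non-trans pair is cis.
Systematic placement gives 4 geometric isomers: SCN mer (3 arrangements); SCN fac (chiral).

4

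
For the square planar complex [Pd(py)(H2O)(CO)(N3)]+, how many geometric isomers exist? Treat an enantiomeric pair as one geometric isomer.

In a square planar complex each vertex has one trans partner and two cis neighbours.
The distinct arrangements are (3 in all): (CO/N3 trans, H2O/py trans); (CO/py trans, H2O/N3 trans); (CO/H2O trans, N3/py trans).

3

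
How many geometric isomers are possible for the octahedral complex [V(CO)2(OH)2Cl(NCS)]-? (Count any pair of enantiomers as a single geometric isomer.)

In an octahedral complex each vertex has one trans partner and four cis neighbours.
There are 6 geometric isomers: CO trans, OH trans; CO trans, OH cis; CO cis, OH trans; CO cis, OH cis (3 arrangements, 2 chiral).

6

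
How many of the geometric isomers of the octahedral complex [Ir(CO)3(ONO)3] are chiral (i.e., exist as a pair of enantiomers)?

Systematic placement gives 2 geometric isomers: CO mer; CO fac.
Each arrangement has an internal mirror plane or centre of symmetry, so none is chiral.

0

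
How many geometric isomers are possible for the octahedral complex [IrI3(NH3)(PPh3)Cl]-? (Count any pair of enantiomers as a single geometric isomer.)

4

In an octahedral complex each vertex has one trans partner and four cis neighbours.
The distinct arrangements are (4 in all): I mer (3 arrangements); I fac (chiral).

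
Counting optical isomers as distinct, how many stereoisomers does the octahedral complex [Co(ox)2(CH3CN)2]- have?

In an octahedral complex each vertex has one trans partner and four cis neighbours.
Each ox is bidentate and must span two cis positions.
There are 2 geometric isomers: CH3CN trans; CH3CN cis (chiral).
One of these lacks any improper symmetry element and so occurs as an enantiomeric pair, giving 2 + 1 = 3 stereoisomers in total.

3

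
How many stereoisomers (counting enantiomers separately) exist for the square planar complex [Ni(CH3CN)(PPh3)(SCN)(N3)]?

In a square planar complex each vertex has one trans partner and two cis neighbours.
Working through the distinct placements yields 3 geometric isomers: (CH3CN/PPh3 trans, N3/SCN trans); (CH3CN/SCN trans, N3/PPh3 trans); (CH3CN/N3 trans, PPh3/SCN trans).
Each arrangement has an internal mirror plane or centre of symmetry, so none is chiral.

3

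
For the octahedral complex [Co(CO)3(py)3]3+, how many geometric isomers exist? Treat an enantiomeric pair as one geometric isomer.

2

An octahedron has six vertices in three trans pairs; every non-trans pair is cis.
Working through the distinct placements yields 2 geometric isomers: CO mer; CO fac.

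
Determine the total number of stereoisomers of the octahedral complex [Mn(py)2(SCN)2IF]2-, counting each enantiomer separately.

8

Working through the distinct placements yields 6 geometric isomers: py trans, SCN trans; py cis, SCN cis (3 arrangements, 2 chiral); py trans, SCN cis; py cis, SCN trans.
Of these, 2 lack any improper symmetry element and so occur as enantiomeric pairs, giving 6 + 2 = 8 stereoisomers in total.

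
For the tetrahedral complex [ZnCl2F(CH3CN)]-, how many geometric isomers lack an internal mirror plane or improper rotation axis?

0

In a tetrahedral complex all four positions are equivalent and every pair of ligands is adjacent — there is no cis/trans distinction.
Only one geometric arrangement is possible.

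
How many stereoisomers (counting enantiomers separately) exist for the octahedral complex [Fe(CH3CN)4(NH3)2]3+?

An octahedron has six vertices in three trans pairs; every non-trans pair is cis.
Systematic placement gives 2 geometric isomers: NH3 trans; NH3 cis.
Each arrangement has an internal mirror plane or centre of symmetry, so none is chiral.

2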